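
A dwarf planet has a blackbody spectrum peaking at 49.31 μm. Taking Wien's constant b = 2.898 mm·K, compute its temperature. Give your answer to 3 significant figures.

Wien's law gives T = b/λ_max = (2.898×10⁻³ m·K)/(4.931×10⁻⁵ m) = 58.8 K.

T ≈ 58.8 K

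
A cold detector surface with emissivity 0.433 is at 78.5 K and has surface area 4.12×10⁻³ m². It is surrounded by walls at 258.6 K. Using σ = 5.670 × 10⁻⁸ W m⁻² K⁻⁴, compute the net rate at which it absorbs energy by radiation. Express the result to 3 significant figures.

Net gain ≈ 0.449 W

Area A = 4.12×10⁻³ m².
Net radiated power P_net = εσA(T⁴ − T₀⁴) = 0.433×5.670×10⁻⁸×4.12×10⁻³×(78.5⁴ − 258.6⁴).
T⁴ − T₀⁴ = 3.79733×10⁷ − 4.47213×10⁹ = -4.43416×10⁹ K⁴, so P_net = -0.449 W — negative, meaning a net gain of 0.449 W.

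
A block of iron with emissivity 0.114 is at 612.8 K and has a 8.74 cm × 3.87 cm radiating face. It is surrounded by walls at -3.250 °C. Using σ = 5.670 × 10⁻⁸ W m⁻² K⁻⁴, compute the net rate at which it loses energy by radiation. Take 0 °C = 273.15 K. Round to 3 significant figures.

Net loss ≈ 2.97 W

Surroundings: T = -3.250 °C + 273.15 = 269.900 K.
Area A = 0.0874 × 0.0387 = 3.38238×10⁻³ m².
Net radiated power P_net = εσA(T⁴ − T₀⁴) = 0.114×5.670×10⁻⁸×3.38238×10⁻³×(612.8⁴ − 269.900⁴).
T⁴ − T₀⁴ = 1.41018×10¹¹ − 5.30654×10⁹ = 1.35711×10¹¹ K⁴, so P_net = 2.97 W.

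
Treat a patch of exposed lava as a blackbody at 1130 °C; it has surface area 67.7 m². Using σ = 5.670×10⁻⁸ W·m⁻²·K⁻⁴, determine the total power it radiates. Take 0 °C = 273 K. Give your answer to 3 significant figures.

T = 1130 °C + 273 = 1403 K.
Area A = 67.7 m².
P = σAT⁴ = 5.670×10⁻⁸ × 67.7 × (1403)⁴ = 1.49×10⁷ W.

P ≈ 1.49×10⁷ W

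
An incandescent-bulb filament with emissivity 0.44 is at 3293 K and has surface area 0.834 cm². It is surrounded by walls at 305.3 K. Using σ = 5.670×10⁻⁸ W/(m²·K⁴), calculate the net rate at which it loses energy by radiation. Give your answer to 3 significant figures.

Net loss ≈ 245 W

Area A = 0.834 cm² = 8.34×10⁻⁵ m².
Net radiated power P_net = εσA(T⁴ − T₀⁴) = 0.44×5.670×10⁻⁸×8.34×10⁻⁵×(3293⁴ − 305.3⁴).
T⁴ − T₀⁴ = 1.17589×10¹⁴ − 8.68775×10⁹ = 1.17580×10¹⁴ K⁴, so P_net = 245 W.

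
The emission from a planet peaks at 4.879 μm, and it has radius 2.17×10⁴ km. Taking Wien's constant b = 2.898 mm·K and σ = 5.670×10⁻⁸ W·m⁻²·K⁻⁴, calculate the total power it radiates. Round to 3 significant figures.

Wien's law: T = b/λ_max = 2.898×10⁻³/4.879×10⁻⁶ = 593.974 K.
Surface area A = 4πR² = 4π(2.17×10⁷ m)² = 5.91738×10¹⁵ m².
Then P = σAT⁴ = 5.670×10⁻⁸×5.91738×10¹⁵×(593.974)⁴ = 4.18×10¹⁹ W.

P ≈ 4.18×10¹⁹ W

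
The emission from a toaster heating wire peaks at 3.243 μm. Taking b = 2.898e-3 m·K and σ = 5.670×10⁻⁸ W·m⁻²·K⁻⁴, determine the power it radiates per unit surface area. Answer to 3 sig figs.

I ≈ 3.62×10⁴ W/m²

Wien's law: T = b/λ_max = 2.898×10⁻³/3.243×10⁻⁶ = 893.617 K.
Then I = σT⁴ = 5.670×10⁻⁸×(893.617)⁴ = 3.62×10⁴ W/m².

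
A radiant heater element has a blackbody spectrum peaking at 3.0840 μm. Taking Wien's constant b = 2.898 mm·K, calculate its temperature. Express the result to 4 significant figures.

Wien's law gives T = b/λ_max = (2.898×10⁻³ m·K)/(3.0840×10⁻⁶ m) = 939.7 K.

T ≈ 939.7 K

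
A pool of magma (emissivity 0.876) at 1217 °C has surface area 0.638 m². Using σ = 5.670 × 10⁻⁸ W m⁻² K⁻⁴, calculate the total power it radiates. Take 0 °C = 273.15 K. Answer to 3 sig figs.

P ≈ 1.56×10⁵ W

T = 1217 °C + 273.15 = 1490.15 K.
Area A = 0.638 m².
P = εσAT⁴ = 0.876 × 5.670×10⁻⁸ × 0.638 × (1490.15)⁴ = 1.56×10⁵ W.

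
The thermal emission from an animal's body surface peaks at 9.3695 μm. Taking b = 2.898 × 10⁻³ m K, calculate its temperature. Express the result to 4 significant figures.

T ≈ 309.3 K

Wien's law gives T = b/λ_max = (2.898×10⁻³ m·K)/(9.3695×10⁻⁶ m) = 309.3 K.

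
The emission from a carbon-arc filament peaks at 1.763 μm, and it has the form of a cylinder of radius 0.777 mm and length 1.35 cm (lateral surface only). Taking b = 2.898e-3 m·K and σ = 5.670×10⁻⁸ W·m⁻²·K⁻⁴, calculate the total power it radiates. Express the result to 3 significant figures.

P ≈ 27.3 W

Wien's law: T = b/λ_max = 2.898×10⁻³/1.763×10⁻⁶ = 1643.79 K.
Lateral area A = 2πrL = 2π×7.77×10⁻⁴×0.0135 = 6.59075×10⁻⁵ m².
Then P = σAT⁴ = 5.670×10⁻⁸×6.59075×10⁻⁵×(1643.79)⁴ = 27.3 W.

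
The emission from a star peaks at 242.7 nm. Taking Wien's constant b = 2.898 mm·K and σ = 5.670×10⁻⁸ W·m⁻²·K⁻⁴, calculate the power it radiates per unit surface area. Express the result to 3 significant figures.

I ≈ 1.15×10⁹ W/m²

Wien's law: T = b/λ_max = 2.898×10⁻³/2.427×10⁻⁷ = 11940.7 K.
Then I = σT⁴ = 5.670×10⁻⁸×(11940.7)⁴ = 1.15×10⁹ W/m².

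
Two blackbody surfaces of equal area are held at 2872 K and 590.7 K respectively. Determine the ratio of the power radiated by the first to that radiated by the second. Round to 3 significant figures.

P₁/P₂ ≈ 559

With equal areas, P₁/P₂ = (T₁/T₂)⁴ = (2872/590.7)⁴ = 559.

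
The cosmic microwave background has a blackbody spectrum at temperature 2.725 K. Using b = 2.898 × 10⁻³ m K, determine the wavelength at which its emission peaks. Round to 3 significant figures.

Wien's displacement law: λ_max = b/T = (2.898×10⁻³ m·K)/(2.725 K) = 1.063×10⁻³ m.
That is 1.06×10⁻³ m, in the microwave range.

λ_max ≈ 1.06×10⁻³ m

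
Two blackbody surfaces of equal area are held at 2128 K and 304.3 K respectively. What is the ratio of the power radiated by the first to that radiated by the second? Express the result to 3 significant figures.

With equal areas, P₁/P₂ = (T₁/T₂)⁴ = (2128/304.3)⁴ = 2.39×10³.

P₁/P₂ ≈ 2.39×10³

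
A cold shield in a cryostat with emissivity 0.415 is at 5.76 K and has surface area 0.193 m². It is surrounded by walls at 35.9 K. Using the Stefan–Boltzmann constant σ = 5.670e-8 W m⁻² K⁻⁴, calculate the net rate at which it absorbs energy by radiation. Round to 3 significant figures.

Area A = 0.193 m².
Net radiated power P_net = εσA(T⁴ − T₀⁴) = 0.415×5.670×10⁻⁸×0.193×(5.76⁴ − 35.9⁴).
T⁴ − T₀⁴ = 1100.75 − 1.66103×10⁶ = -1.65993×10⁶ K⁴, so P_net = -7.54×10⁻³ W — negative, meaning a net gain of 7.54×10⁻³ W.

Net gain ≈ 7.54×10⁻³ W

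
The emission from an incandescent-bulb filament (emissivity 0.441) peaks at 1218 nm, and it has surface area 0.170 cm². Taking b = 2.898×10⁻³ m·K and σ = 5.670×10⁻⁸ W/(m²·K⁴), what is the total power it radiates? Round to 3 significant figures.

P ≈ 13.6 W

Wien's law: T = b/λ_max = 2.898×10⁻³/1.218×10⁻⁶ = 2379.31 K.
Area A = 0.170 cm² = 1.70×10⁻⁵ m².
Then P = εσAT⁴ = 0.441×5.670×10⁻⁸×1.70×10⁻⁵×(2379.31)⁴ = 13.6 W.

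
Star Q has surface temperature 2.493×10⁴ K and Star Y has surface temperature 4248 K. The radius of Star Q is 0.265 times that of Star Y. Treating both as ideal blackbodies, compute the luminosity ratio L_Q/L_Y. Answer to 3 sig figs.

L ∝ R²T⁴, so L_Q/L_Y = (R_Q/R_Y)²(T_Q/T_Y)⁴ = (0.265)² × (2.493×10⁴/4248)⁴ = 0.070225 × 1186.18 = 83.3.

L_Q/L_Y ≈ 83.3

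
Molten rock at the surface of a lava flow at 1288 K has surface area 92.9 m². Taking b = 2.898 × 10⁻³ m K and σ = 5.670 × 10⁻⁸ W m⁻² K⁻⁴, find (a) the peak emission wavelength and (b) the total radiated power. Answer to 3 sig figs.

(a) λ_max = b/T = 2.898×10⁻³/1288 = 2.250×10⁻⁶ m = 2.25 μm.
Area A = 92.9 m².
(b) P = σAT⁴ = 5.670×10⁻⁸×92.9×(1288)⁴ = 1.45×10⁷ W.

λ_max ≈ 2.25 μm; P ≈ 1.45×10⁷ W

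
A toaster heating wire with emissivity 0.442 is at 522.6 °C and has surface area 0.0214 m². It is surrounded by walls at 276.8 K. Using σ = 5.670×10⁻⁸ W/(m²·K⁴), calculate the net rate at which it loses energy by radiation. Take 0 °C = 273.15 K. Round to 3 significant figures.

T = 522.6 °C + 273.15 = 795.75 K.
Area A = 0.0214 m².
Net radiated power P_net = εσA(T⁴ − T₀⁴) = 0.442×5.670×10⁻⁸×0.0214×(795.75⁴ − 276.8⁴).
T⁴ − T₀⁴ = 4.00965×10¹¹ − 5.87035×10⁹ = 3.95095×10¹¹ K⁴, so P_net = 212 W.

Net loss ≈ 212 W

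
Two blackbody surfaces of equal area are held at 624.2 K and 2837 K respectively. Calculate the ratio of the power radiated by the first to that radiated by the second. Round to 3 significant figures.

With equal areas, P₁/P₂ = (T₁/T₂)⁴ = (624.2/2837)⁴ = 2.34×10⁻³.

P₁/P₂ ≈ 2.34×10⁻³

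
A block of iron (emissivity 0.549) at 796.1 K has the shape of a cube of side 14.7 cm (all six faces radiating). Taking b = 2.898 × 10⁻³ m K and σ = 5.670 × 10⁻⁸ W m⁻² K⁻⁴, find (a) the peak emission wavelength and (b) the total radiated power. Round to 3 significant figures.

λ_max ≈ 3.64 μm; P ≈ 1.62×10³ W

(a) λ_max = b/T = 2.898×10⁻³/796.1 = 3.640×10⁻⁶ m = 3.64 μm.
Area A = 6s² = 6×(0.147 m)² = 0.129654 m².
(b) P = εσAT⁴ = 0.549×5.670×10⁻⁸×0.129654×(796.1)⁴ = 1.62×10³ W.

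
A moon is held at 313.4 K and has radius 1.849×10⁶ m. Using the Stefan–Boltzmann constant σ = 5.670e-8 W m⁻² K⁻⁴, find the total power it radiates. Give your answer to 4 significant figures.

P ≈ 2.350×10¹⁶ W

Surface area A = 4πR² = 4π(1.849×10⁶ m)² = 4.29619×10¹³ m².
P = σAT⁴ = 5.670×10⁻⁸ × 4.29619×10¹³ × (313.4)⁴ = 2.350×10¹⁶ W.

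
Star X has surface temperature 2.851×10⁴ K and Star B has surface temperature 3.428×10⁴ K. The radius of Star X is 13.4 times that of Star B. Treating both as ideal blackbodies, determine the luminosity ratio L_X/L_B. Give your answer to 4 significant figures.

L_X/L_B ≈ 85.91

L ∝ R²T⁴, so L_X/L_B = (R_X/R_B)²(T_X/T_B)⁴ = (13.4)² × (2.851×10⁴/3.428×10⁴)⁴ = 179.56 × 0.478438 = 85.91.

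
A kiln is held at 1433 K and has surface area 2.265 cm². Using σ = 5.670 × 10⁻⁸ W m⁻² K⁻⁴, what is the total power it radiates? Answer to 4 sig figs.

Area A = 2.265 cm² = 2.265×10⁻⁴ m².
P = σAT⁴ = 5.670×10⁻⁸ × 2.265×10⁻⁴ × (1433)⁴ = 54.15 W.

P ≈ 54.15 W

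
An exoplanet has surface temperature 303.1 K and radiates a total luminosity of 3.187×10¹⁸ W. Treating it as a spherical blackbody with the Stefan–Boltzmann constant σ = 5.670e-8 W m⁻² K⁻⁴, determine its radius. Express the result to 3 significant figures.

R ≈ 2.30×10⁷ m

L = 4πR²σT⁴ ⇒ R = √(L/(4πσT⁴)).
σT⁴ = 478.549 W/m², so R = √(3.187×10¹⁸/(4π×478.549)) = 2.30×10⁷ m.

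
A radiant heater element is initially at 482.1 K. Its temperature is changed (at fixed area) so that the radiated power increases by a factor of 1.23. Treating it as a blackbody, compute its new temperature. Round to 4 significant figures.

P ∝ T⁴, so T₂/T₁ = (P₂/P₁)^(1/4) = (1.23)^(1/4) = 1.05312.
T₂ = 482.1 × 1.05312 = 507.7 K.

T₂ ≈ 507.7 K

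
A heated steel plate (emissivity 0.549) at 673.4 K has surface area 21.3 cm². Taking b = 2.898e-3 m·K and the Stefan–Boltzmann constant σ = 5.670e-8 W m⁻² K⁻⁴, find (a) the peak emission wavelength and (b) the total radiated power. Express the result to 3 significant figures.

(a) λ_max = b/T = 2.898×10⁻³/673.4 = 4.304×10⁻⁶ m = 4.30 μm.
Area A = 21.3 cm² = 2.13×10⁻³ m².
(b) P = εσAT⁴ = 0.549×5.670×10⁻⁸×2.13×10⁻³×(673.4)⁴ = 13.6 W.

λ_max ≈ 4.30 μm; P ≈ 13.6 W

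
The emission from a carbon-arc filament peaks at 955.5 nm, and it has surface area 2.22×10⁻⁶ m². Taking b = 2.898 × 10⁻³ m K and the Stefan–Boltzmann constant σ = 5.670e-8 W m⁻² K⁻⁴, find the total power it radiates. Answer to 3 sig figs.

Wien's law: T = b/λ_max = 2.898×10⁻³/9.555×10⁻⁷ = 3032.97 K.
Area A = 2.22×10⁻⁶ m².
Then P = σAT⁴ = 5.670×10⁻⁸×2.22×10⁻⁶×(3032.97)⁴ = 10.7 W.

P ≈ 10.7 W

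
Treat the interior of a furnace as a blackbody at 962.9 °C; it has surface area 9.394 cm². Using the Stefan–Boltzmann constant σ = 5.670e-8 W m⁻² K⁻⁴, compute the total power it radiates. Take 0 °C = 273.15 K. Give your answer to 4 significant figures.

T = 962.9 °C + 273.15 = 1236.05 K.
Area A = 9.394 cm² = 9.394×10⁻⁴ m².
P = σAT⁴ = 5.670×10⁻⁸ × 9.394×10⁻⁴ × (1236.05)⁴ = 124.3 W.

P ≈ 124.3 W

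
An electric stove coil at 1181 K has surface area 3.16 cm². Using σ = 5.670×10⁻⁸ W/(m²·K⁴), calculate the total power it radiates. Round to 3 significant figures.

P ≈ 34.9 W

Area A = 3.16 cm² = 3.16×10⁻⁴ m².
P = σAT⁴ = 5.670×10⁻⁸ × 3.16×10⁻⁴ × (1181)⁴ = 34.9 W.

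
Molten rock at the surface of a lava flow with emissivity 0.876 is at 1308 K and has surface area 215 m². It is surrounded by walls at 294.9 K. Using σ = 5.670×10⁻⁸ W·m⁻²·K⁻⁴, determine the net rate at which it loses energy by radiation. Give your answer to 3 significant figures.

Area A = 215 m².
Net radiated power P_net = εσA(T⁴ − T₀⁴) = 0.876×5.670×10⁻⁸×215×(1308⁴ − 294.9⁴).
T⁴ − T₀⁴ = 2.92706×10¹² − 7.56309×10⁹ = 2.91950×10¹² K⁴, so P_net = 3.12×10⁷ W.

Net loss ≈ 3.12×10⁷ W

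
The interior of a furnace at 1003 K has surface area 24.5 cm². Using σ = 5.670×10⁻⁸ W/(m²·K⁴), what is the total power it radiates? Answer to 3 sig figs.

Area A = 24.5 cm² = 2.45×10⁻³ m².
P = σAT⁴ = 5.670×10⁻⁸ × 2.45×10⁻³ × (1003)⁴ = 141 W.

P ≈ 141 W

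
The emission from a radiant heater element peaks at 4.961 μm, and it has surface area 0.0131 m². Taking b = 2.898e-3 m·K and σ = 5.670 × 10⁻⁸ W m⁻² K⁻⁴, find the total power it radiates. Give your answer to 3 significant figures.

Wien's law: T = b/λ_max = 2.898×10⁻³/4.961×10⁻⁶ = 584.156 K.
Area A = 0.0131 m².
Then P = σAT⁴ = 5.670×10⁻⁸×0.0131×(584.156)⁴ = 86.5 W.

P ≈ 86.5 W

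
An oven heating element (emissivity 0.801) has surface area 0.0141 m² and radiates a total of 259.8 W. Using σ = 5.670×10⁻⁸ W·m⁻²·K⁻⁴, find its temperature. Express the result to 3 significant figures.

Area A = 0.0141 m².
P = εσAT⁴ ⇒ T = (P/(εσA))^(1/4) = (259.8/(0.801×5.670×10⁻⁸×0.0141))^(1/4) = 798 K.

T ≈ 798 K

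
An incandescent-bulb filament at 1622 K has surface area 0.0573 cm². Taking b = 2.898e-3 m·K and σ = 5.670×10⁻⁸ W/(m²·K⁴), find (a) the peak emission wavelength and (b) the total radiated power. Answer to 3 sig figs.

(a) λ_max = b/T = 2.898×10⁻³/1622 = 1.787×10⁻⁶ m = 1.79 μm.
Area A = 0.0573 cm² = 5.73×10⁻⁶ m².
(b) P = σAT⁴ = 5.670×10⁻⁸×5.73×10⁻⁶×(1622)⁴ = 2.25 W.

λ_max ≈ 1.79 μm; P ≈ 2.25 W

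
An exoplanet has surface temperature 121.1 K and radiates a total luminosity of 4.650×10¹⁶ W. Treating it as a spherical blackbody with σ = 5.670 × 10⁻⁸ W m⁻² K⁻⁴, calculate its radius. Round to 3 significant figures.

R ≈ 1.74×10⁷ m

L = 4πR²σT⁴ ⇒ R = √(L/(4πσT⁴)).
σT⁴ = 12.1944 W/m², so R = √(4.650×10¹⁶/(4π×12.1944)) = 1.74×10⁷ m.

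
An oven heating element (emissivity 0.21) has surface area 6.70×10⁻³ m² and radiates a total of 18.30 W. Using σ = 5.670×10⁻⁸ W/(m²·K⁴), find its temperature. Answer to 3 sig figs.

T ≈ 692 K

Area A = 6.70×10⁻³ m².
P = εσAT⁴ ⇒ T = (P/(εσA))^(1/4) = (18.30/(0.21×5.670×10⁻⁸×6.70×10⁻³))^(1/4) = 692 K.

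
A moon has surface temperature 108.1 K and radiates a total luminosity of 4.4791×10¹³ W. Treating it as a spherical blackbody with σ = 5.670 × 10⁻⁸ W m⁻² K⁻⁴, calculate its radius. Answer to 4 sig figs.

L = 4πR²σT⁴ ⇒ R = √(L/(4πσT⁴)).
σT⁴ = 7.74258 W/m², so R = √(4.4791×10¹³/(4π×7.74258)) = 6.785×10⁵ m.

R ≈ 6.785×10⁵ m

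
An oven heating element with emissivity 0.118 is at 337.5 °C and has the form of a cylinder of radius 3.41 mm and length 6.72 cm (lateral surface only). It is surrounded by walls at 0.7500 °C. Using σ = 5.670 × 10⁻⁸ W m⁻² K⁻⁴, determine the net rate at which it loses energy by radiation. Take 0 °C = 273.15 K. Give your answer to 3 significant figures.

T = 337.5 °C + 273.15 = 610.65 K.
Surroundings: T = 0.7500 °C + 273.15 = 273.9000 K.
Lateral area A = 2πrL = 2π×3.41×10⁻³×0.0672 = 1.43980×10⁻³ m².
Net radiated power P_net = εσA(T⁴ − T₀⁴) = 0.118×5.670×10⁻⁸×1.43980×10⁻³×(610.65⁴ − 273.9000⁴).
T⁴ − T₀⁴ = 1.39050×10¹¹ − 5.62818×10⁹ = 1.33422×10¹¹ K⁴, so P_net = 1.29 W.

Net loss ≈ 1.29 W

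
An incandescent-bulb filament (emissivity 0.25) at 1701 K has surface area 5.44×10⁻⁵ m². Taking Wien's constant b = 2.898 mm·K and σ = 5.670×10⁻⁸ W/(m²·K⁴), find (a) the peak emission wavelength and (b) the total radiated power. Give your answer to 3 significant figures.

(a) λ_max = b/T = 2.898×10⁻³/1701 = 1.704×10⁻⁶ m = 1.70 μm.
Area A = 5.44×10⁻⁵ m².
(b) P = εσAT⁴ = 0.25×5.670×10⁻⁸×5.44×10⁻⁵×(1701)⁴ = 6.46 W.

λ_max ≈ 1.70 μm; P ≈ 6.46 W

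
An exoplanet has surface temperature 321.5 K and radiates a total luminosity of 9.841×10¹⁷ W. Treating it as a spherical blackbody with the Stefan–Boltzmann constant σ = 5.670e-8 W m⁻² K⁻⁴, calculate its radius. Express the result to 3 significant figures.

L = 4πR²σT⁴ ⇒ R = √(L/(4πσT⁴)).
σT⁴ = 605.769 W/m², so R = √(9.841×10¹⁷/(4π×605.769)) = 1.14×10⁷ m.

R ≈ 1.14×10⁷ m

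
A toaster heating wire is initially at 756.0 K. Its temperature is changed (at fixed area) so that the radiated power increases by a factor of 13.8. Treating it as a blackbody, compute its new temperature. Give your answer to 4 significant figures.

P ∝ T⁴, so T₂/T₁ = (P₂/P₁)^(1/4) = (13.8)^(1/4) = 1.92739.
T₂ = 756.0 × 1.92739 = 1457 K.

T₂ ≈ 1457 K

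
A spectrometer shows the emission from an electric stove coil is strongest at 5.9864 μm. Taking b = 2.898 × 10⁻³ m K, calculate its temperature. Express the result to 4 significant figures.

Wien's law gives T = b/λ_max = (2.898×10⁻³ m·K)/(5.9864×10⁻⁶ m) = 484.1 K.

T ≈ 484.1 K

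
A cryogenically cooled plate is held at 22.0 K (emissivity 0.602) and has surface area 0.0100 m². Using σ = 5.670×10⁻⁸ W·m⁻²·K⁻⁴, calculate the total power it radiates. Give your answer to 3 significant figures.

P ≈ 8.00×10⁻⁵ W

Area A = 0.0100 m².
P = εσAT⁴ = 0.602 × 5.670×10⁻⁸ × 0.0100 × (22.0)⁴ = 8.00×10⁻⁵ W.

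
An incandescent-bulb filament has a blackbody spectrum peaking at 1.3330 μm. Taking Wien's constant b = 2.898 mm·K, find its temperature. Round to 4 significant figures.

Wien's law gives T = b/λ_max = (2.898×10⁻³ m·K)/(1.3330×10⁻⁶ m) = 2174 K.

T ≈ 2174 K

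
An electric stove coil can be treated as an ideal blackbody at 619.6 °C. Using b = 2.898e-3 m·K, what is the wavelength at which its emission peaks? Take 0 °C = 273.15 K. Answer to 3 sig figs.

T = 619.6 °C + 273.15 = 892.75 K.
Wien's displacement law: λ_max = b/T = (2.898×10⁻³ m·K)/(892.75 K) = 3.246×10⁻⁶ m.
That is 3.25 μm, in the infrared range.

λ_max ≈ 3.25 μm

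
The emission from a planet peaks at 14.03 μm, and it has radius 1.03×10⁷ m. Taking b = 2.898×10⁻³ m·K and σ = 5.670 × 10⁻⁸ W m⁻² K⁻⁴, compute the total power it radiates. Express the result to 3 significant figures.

Wien's law: T = b/λ_max = 2.898×10⁻³/1.403×10⁻⁵ = 206.557 K.
Surface area A = 4πR² = 4π(1.03×10⁷ m)² = 1.33317×10¹⁵ m².
Then P = σAT⁴ = 5.670×10⁻⁸×1.33317×10¹⁵×(206.557)⁴ = 1.38×10¹⁷ W.

P ≈ 1.38×10¹⁷ W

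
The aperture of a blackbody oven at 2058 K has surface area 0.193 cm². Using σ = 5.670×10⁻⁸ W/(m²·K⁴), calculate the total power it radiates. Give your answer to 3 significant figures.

P ≈ 19.6 W

Area A = 0.193 cm² = 1.93×10⁻⁵ m².
P = σAT⁴ = 5.670×10⁻⁸ × 1.93×10⁻⁵ × (2058)⁴ = 19.6 W.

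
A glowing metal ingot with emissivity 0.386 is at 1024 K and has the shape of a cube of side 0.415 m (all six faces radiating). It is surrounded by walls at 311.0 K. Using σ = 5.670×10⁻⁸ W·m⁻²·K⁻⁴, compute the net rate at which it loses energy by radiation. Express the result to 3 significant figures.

Area A = 6s² = 6×(0.415 m)² = 1.03335 m².
Net radiated power P_net = εσA(T⁴ − T₀⁴) = 0.386×5.670×10⁻⁸×1.03335×(1024⁴ − 311.0⁴).
T⁴ − T₀⁴ = 1.09951×10¹² − 9.35495×10⁹ = 1.09016×10¹² K⁴, so P_net = 2.47×10⁴ W.

Net loss ≈ 2.47×10⁴ W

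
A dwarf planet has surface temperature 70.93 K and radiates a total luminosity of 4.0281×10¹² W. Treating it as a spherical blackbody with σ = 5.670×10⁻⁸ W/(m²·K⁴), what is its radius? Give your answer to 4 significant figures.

R ≈ 4.726×10⁵ m

L = 4πR²σT⁴ ⇒ R = √(L/(4πσT⁴)).
σT⁴ = 1.43517 W/m², so R = √(4.0281×10¹²/(4π×1.43517)) = 4.726×10⁵ m.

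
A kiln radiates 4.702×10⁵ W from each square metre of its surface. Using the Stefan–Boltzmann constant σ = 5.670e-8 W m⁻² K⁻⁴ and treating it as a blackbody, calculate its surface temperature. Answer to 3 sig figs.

I = σT⁴, so T = (I/σ)^(1/4) = (4.702×10⁵/(5.670×10⁻⁸))^(1/4) = 1.70×10³ K.

T ≈ 1.70×10³ K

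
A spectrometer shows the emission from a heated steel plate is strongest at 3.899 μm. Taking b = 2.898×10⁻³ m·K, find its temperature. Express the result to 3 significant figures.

Wien's law gives T = b/λ_max = (2.898×10⁻³ m·K)/(3.899×10⁻⁶ m) = 743 K.

T ≈ 743 K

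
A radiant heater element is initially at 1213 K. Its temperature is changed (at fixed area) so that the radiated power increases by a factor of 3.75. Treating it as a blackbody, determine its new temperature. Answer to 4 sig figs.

P ∝ T⁴, so T₂/T₁ = (P₂/P₁)^(1/4) = (3.75)^(1/4) = 1.39158.
T₂ = 1213 × 1.39158 = 1688 K.

T₂ ≈ 1688 K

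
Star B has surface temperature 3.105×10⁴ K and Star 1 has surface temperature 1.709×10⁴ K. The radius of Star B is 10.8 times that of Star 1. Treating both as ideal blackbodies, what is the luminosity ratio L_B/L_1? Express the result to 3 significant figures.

L_B/L_1 ≈ 1.27×10³

L ∝ R²T⁴, so L_B/L_1 = (R_B/R_1)²(T_B/T_1)⁴ = (10.8)² × (3.105×10⁴/1.709×10⁴)⁴ = 116.64 × 10.8963 = 1.27×10³.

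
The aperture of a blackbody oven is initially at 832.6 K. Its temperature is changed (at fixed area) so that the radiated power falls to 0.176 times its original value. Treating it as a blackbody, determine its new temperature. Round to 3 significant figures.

T₂ ≈ 539 K

P ∝ T⁴, so T₂/T₁ = (P₂/P₁)^(1/4) = (0.176)^(1/4) = 0.647706.
T₂ = 832.6 × 0.647706 = 539 K.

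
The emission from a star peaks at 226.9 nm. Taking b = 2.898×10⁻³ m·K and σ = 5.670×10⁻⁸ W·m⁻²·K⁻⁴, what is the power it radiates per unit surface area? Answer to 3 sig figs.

Wien's law: T = b/λ_max = 2.898×10⁻³/2.269×10⁻⁷ = 12772.1 K.
Then I = σT⁴ = 5.670×10⁻⁸×(12772.1)⁴ = 1.51×10⁹ W/m².

I ≈ 1.51×10⁹ W/m²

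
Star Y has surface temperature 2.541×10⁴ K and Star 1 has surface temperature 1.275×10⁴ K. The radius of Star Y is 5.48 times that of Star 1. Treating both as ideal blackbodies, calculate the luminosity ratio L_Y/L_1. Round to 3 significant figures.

L ∝ R²T⁴, so L_Y/L_1 = (R_Y/R_1)²(T_Y/T_1)⁴ = (5.48)² × (2.541×10⁴/1.275×10⁴)⁴ = 30.0304 × 15.7753 = 474.

L_Y/L_1 ≈ 474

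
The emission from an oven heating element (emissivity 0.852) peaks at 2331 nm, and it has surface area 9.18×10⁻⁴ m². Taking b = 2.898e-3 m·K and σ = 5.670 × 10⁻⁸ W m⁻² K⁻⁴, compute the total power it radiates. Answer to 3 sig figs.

P ≈ 106 W

Wien's law: T = b/λ_max = 2.898×10⁻³/2.331×10⁻⁶ = 1243.24 K.
Area A = 9.18×10⁻⁴ m².
Then P = εσAT⁴ = 0.852×5.670×10⁻⁸×9.18×10⁻⁴×(1243.24)⁴ = 106 W.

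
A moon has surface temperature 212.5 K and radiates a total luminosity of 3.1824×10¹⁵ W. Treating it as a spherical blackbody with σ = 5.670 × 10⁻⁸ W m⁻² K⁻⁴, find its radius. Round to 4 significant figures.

L = 4πR²σT⁴ ⇒ R = √(L/(4πσT⁴)).
σT⁴ = 115.616 W/m², so R = √(3.1824×10¹⁵/(4π×115.616)) = 1.480×10⁶ m.

R ≈ 1.480×10⁶ m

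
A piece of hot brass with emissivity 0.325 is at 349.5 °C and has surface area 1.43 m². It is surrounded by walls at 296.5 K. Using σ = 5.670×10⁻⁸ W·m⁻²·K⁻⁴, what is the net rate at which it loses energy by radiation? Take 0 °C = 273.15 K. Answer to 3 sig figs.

Net loss ≈ 3.76×10³ W

T = 349.5 °C + 273.15 = 622.65 K.
Area A = 1.43 m².
Net radiated power P_net = εσA(T⁴ − T₀⁴) = 0.325×5.670×10⁻⁸×1.43×(622.65⁴ − 296.5⁴).
T⁴ − T₀⁴ = 1.50306×10¹¹ − 7.72856×10⁹ = 1.42577×10¹¹ K⁴, so P_net = 3.76×10³ W.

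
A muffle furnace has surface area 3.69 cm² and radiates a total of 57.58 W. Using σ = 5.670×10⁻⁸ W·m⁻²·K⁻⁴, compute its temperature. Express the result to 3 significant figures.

T ≈ 1.29×10³ K

Area A = 3.69 cm² = 3.69×10⁻⁴ m².
P = σAT⁴ ⇒ T = (P/(σA))^(1/4) = (57.58/(5.670×10⁻⁸×3.69×10⁻⁴))^(1/4) = 1.29×10³ K.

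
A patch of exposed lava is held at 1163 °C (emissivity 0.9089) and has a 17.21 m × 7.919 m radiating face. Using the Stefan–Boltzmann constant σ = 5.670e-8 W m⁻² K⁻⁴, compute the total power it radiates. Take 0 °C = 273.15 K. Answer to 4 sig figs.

P ≈ 2.988×10⁷ W

T = 1163 °C + 273.15 = 1436.15 K.
Area A = 17.21 × 7.919 = 136.286 m².
P = εσAT⁴ = 0.9089 × 5.670×10⁻⁸ × 136.286 × (1436.15)⁴ = 2.988×10⁷ W.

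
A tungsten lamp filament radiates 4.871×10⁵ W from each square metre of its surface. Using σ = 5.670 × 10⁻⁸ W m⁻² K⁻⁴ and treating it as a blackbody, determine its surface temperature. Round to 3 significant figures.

I = σT⁴, so T = (I/σ)^(1/4) = (4.871×10⁵/(5.670×10⁻⁸))^(1/4) = 1.71×10³ K.

T ≈ 1.71×10³ K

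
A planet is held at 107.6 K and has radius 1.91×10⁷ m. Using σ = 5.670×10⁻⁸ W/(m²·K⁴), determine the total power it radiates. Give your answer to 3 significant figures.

Surface area A = 4πR² = 4π(1.91×10⁷ m)² = 4.58434×10¹⁵ m².
P = σAT⁴ = 5.670×10⁻⁸ × 4.58434×10¹⁵ × (107.6)⁴ = 3.48×10¹⁶ W.

P ≈ 3.48×10¹⁶ W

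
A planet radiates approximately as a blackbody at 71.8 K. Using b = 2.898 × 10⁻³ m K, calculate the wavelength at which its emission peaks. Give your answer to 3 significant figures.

Wien's displacement law: λ_max = b/T = (2.898×10⁻³ m·K)/(71.8 K) = 4.036×10⁻⁵ m.
That is 40.4 μm, in the infrared range.

λ_max ≈ 40.4 μm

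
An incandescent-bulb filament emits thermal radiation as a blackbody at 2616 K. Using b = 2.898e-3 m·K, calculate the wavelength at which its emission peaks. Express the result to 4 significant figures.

λ_max ≈ 1108 nm

Wien's displacement law: λ_max = b/T = (2.898×10⁻³ m·K)/(2616 K) = 1.1078×10⁻⁶ m.
That is 1108 nm, in the infrared range.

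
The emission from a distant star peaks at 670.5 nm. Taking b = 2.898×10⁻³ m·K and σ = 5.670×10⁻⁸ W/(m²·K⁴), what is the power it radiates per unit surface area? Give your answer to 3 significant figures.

Wien's law: T = b/λ_max = 2.898×10⁻³/6.705×10⁻⁷ = 4322.15 K.
Then I = σT⁴ = 5.670×10⁻⁸×(4322.15)⁴ = 1.98×10⁷ W/m².

I ≈ 1.98×10⁷ W/m²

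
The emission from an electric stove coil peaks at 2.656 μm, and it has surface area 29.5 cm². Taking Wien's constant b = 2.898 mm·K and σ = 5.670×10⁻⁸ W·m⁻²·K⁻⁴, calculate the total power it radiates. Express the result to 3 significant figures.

P ≈ 237 W

Wien's law: T = b/λ_max = 2.898×10⁻³/2.656×10⁻⁶ = 1091.11 K.
Area A = 29.5 cm² = 2.95×10⁻³ m².
Then P = σAT⁴ = 5.670×10⁻⁸×2.95×10⁻³×(1091.11)⁴ = 237 W.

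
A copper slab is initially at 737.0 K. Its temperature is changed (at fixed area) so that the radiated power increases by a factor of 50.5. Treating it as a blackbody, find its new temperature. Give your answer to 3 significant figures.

P ∝ T⁴, so T₂/T₁ = (P₂/P₁)^(1/4) = (50.5)^(1/4) = 2.66577.
T₂ = 737.0 × 2.66577 = 1.96×10³ K.

T₂ ≈ 1.96×10³ K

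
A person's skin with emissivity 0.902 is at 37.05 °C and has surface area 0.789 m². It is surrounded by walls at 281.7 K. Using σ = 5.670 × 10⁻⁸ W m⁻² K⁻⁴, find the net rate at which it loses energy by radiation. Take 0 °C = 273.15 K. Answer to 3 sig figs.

T = 37.05 °C + 273.15 = 310.20 K.
Area A = 0.789 m².
Net radiated power P_net = εσA(T⁴ − T₀⁴) = 0.902×5.670×10⁻⁸×0.789×(310.20⁴ − 281.7⁴).
T⁴ − T₀⁴ = 9.25907×10⁹ − 6.29720×10⁹ = 2.96187×10⁹ K⁴, so P_net = 120 W.

Net loss ≈ 120 W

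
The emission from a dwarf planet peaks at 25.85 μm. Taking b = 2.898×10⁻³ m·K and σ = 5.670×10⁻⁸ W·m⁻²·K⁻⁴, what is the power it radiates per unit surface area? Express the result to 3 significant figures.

I ≈ 8.96 W/m²

Wien's law: T = b/λ_max = 2.898×10⁻³/2.585×10⁻⁵ = 112.108 K.
Then I = σT⁴ = 5.670×10⁻⁸×(112.108)⁴ = 8.96 W/m².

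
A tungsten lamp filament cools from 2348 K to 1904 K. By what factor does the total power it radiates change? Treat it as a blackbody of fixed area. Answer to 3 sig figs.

P₂/P₁ ≈ 0.432

P ∝ T⁴, so P₂/P₁ = (T₂/T₁)⁴ = (1904/2348)⁴ = (0.810903)⁴ = 0.432.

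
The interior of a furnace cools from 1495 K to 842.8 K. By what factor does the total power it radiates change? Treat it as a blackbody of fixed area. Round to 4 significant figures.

P₂/P₁ ≈ 0.1010

P ∝ T⁴, so P₂/P₁ = (T₂/T₁)⁴ = (842.8/1495)⁴ = (0.563746)⁴ = 0.1010.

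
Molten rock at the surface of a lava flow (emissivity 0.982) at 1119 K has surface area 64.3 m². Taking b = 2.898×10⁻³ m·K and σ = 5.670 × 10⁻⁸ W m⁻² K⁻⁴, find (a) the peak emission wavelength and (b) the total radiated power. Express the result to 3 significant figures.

λ_max ≈ 2.59 μm; P ≈ 5.61×10⁶ W

(a) λ_max = b/T = 2.898×10⁻³/1119 = 2.590×10⁻⁶ m = 2.59 μm.
Area A = 64.3 m².
(b) P = εσAT⁴ = 0.982×5.670×10⁻⁸×64.3×(1119)⁴ = 5.61×10⁶ W.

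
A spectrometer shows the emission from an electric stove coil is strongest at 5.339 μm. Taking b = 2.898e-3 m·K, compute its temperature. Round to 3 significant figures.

Wien's law gives T = b/λ_max = (2.898×10⁻³ m·K)/(5.339×10⁻⁶ m) = 543 K.

T ≈ 543 K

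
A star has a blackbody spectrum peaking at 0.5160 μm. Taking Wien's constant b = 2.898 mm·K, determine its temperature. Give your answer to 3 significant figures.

T ≈ 5.62×10³ K

Wien's law gives T = b/λ_max = (2.898×10⁻³ m·K)/(5.160×10⁻⁷ m) = 5.62×10³ K.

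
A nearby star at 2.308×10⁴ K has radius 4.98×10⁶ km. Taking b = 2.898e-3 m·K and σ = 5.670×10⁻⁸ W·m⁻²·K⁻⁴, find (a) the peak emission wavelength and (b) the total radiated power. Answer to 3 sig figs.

λ_max ≈ 126 nm; P ≈ 5.01×10³⁰ W

(a) λ_max = b/T = 2.898×10⁻³/2.308×10⁴ = 1.256×10⁻⁷ m = 126 nm.
Surface area A = 4πR² = 4π(4.98×10⁹ m)² = 3.11651×10²⁰ m².
(b) P = σAT⁴ = 5.670×10⁻⁸×3.11651×10²⁰×(2.308×10⁴)⁴ = 5.01×10³⁰ W.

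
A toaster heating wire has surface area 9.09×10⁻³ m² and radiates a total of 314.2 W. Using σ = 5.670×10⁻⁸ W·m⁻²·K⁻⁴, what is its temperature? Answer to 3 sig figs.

T ≈ 884 K

Area A = 9.09×10⁻³ m².
P = σAT⁴ ⇒ T = (P/(σA))^(1/4) = (314.2/(5.670×10⁻⁸×9.09×10⁻³))^(1/4) = 884 K.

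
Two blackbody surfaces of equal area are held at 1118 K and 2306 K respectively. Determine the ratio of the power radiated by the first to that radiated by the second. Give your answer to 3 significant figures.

P₁/P₂ ≈ 0.0552

With equal areas, P₁/P₂ = (T₁/T₂)⁴ = (1118/2306)⁴ = 0.0552.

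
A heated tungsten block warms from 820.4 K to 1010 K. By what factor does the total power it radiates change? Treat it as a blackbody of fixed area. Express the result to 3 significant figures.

P ∝ T⁴, so P₂/P₁ = (T₂/T₁)⁴ = (1010/820.4)⁴ = (1.23111)⁴ = 2.30.

P₂/P₁ ≈ 2.30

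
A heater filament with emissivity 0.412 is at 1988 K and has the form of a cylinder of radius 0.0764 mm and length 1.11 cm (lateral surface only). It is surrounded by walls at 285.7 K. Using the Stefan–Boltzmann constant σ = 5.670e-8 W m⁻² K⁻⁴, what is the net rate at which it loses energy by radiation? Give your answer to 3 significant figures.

Lateral area A = 2πrL = 2π×7.64×10⁻⁵×0.0111 = 5.32839×10⁻⁶ m².
Net radiated power P_net = εσA(T⁴ − T₀⁴) = 0.412×5.670×10⁻⁸×5.32839×10⁻⁶×(1988⁴ − 285.7⁴).
T⁴ − T₀⁴ = 1.56194×10¹³ − 6.66256×10⁹ = 1.56127×10¹³ K⁴, so P_net = 1.94 W.

Net loss ≈ 1.94 W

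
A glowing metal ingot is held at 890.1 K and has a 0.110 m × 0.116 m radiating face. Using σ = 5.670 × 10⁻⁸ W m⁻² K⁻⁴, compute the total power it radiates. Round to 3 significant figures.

P ≈ 454 W

Area A = 0.110 × 0.116 = 0.01276 m².
P = σAT⁴ = 5.670×10⁻⁸ × 0.01276 × (890.1)⁴ = 454 W.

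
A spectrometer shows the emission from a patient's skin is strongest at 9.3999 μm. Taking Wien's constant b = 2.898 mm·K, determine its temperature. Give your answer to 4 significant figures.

Wien's law gives T = b/λ_max = (2.898×10⁻³ m·K)/(9.3999×10⁻⁶ m) = 308.3 K.

T ≈ 308.3 K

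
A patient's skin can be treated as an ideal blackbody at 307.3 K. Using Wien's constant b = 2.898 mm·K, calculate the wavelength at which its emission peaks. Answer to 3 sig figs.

Wien's displacement law: λ_max = b/T = (2.898×10⁻³ m·K)/(307.3 K) = 9.431×10⁻⁶ m.
That is 9.43 μm, in the infrared range.

λ_max ≈ 9.43 μm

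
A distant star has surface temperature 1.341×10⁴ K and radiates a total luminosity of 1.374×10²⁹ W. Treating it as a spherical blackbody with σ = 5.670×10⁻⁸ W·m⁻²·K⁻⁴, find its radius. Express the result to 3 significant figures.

L = 4πR²σT⁴ ⇒ R = √(L/(4πσT⁴)).
σT⁴ = 1.83357×10⁹ W/m², so R = √(1.374×10²⁹/(4π×1.83357×10⁹)) = 2.44×10⁹ m.

R ≈ 2.44×10⁹ m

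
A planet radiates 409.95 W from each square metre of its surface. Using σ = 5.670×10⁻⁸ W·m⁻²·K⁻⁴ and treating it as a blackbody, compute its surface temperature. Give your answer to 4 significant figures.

T ≈ 291.6 K

I = σT⁴, so T = (I/σ)^(1/4) = (409.95/(5.670×10⁻⁸))^(1/4) = 291.6 K.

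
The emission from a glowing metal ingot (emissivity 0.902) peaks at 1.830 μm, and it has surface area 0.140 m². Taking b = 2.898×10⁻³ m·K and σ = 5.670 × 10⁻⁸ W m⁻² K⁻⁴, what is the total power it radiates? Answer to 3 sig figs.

Wien's law: T = b/λ_max = 2.898×10⁻³/1.830×10⁻⁶ = 1583.61 K.
Area A = 0.140 m².
Then P = εσAT⁴ = 0.902×5.670×10⁻⁸×0.140×(1583.61)⁴ = 4.50×10⁴ W.

P ≈ 4.50×10⁴ W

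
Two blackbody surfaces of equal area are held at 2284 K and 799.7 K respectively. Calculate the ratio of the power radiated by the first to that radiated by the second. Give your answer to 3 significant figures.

P₁/P₂ ≈ 66.5

With equal areas, P₁/P₂ = (T₁/T₂)⁴ = (2284/799.7)⁴ = 66.5.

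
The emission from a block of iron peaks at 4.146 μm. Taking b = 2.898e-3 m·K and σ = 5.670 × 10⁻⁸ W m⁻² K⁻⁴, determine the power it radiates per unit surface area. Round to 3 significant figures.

I ≈ 1.35×10⁴ W/m²

Wien's law: T = b/λ_max = 2.898×10⁻³/4.146×10⁻⁶ = 698.987 K.
Then I = σT⁴ = 5.670×10⁻⁸×(698.987)⁴ = 1.35×10⁴ W/m².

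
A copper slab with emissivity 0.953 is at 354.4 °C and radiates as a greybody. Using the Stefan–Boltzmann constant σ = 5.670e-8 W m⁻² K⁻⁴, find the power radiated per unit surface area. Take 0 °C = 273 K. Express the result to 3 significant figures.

I ≈ 8.37×10³ W/m²

T = 354.4 °C + 273 = 627.4 K.
Stefan–Boltzmann: I = εσT⁴ = 0.953 × 5.670×10⁻⁸ × (627.4)⁴ = 8.37×10³ W/m².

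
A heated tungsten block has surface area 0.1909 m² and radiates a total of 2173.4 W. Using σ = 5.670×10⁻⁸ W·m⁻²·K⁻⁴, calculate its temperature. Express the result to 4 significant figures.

T ≈ 669.4 K

Area A = 0.1909 m².
P = σAT⁴ ⇒ T = (P/(σA))^(1/4) = (2173.4/(5.670×10⁻⁸×0.1909))^(1/4) = 669.4 K.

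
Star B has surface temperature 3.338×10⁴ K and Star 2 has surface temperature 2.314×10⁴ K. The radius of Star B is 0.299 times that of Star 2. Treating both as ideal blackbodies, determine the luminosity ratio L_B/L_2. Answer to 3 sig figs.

L ∝ R²T⁴, so L_B/L_2 = (R_B/R_2)²(T_B/T_2)⁴ = (0.299)² × (3.338×10⁴/2.314×10⁴)⁴ = 0.089401 × 4.33004 = 0.387.

L_B/L_2 ≈ 0.387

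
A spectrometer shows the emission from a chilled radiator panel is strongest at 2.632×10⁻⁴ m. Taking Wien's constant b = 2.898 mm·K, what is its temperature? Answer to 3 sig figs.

Wien's law gives T = b/λ_max = (2.898×10⁻³ m·K)/(2.632×10⁻⁴ m) = 11.0 K.

T ≈ 11.0 K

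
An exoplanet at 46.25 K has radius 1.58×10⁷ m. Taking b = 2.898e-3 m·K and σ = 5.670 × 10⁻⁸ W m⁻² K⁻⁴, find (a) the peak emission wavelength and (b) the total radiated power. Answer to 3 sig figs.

λ_max ≈ 62.7 μm; P ≈ 8.14×10¹⁴ W

(a) λ_max = b/T = 2.898×10⁻³/46.25 = 6.266×10⁻⁵ m = 62.7 μm.
Surface area A = 4πR² = 4π(1.58×10⁷ m)² = 3.13707×10¹⁵ m².
(b) P = σAT⁴ = 5.670×10⁻⁸×3.13707×10¹⁵×(46.25)⁴ = 8.14×10¹⁴ W.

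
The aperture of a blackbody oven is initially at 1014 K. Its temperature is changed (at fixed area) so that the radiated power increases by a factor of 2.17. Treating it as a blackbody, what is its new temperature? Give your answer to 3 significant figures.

P ∝ T⁴, so T₂/T₁ = (P₂/P₁)^(1/4) = (2.17)^(1/4) = 1.21371.
T₂ = 1014 × 1.21371 = 1.23×10³ K.

T₂ ≈ 1.23×10³ K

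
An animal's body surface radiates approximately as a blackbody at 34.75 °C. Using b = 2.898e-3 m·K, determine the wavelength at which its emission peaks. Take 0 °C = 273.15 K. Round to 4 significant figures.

λ_max ≈ 9.412 μm

T = 34.75 °C + 273.15 = 307.90 K.
Wien's displacement law: λ_max = b/T = (2.898×10⁻³ m·K)/(307.90 K) = 9.4121×10⁻⁶ m.
That is 9.412 μm, in the infrared range.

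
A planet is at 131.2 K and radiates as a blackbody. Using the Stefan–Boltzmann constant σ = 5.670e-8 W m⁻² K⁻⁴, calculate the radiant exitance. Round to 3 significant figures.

I ≈ 16.8 W/m²

Stefan–Boltzmann: I = σT⁴ = 5.670×10⁻⁸ × (131.2)⁴ = 16.8 W/m².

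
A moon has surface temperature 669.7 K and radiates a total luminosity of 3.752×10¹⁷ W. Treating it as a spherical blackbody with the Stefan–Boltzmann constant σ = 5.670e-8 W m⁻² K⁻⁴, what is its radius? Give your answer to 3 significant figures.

L = 4πR²σT⁴ ⇒ R = √(L/(4πσT⁴)).
σT⁴ = 11405.2 W/m², so R = √(3.752×10¹⁷/(4π×11405.2)) = 1.62×10⁶ m.

R ≈ 1.62×10⁶ m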